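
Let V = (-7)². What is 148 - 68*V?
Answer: -3184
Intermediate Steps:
V = 49
148 - 68*V = 148 - 68*49 = 148 - 3332 = -3184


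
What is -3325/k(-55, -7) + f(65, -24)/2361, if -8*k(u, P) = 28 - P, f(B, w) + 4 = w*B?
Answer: 1792796/2361 ≈ 759.34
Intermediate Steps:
f(B, w) = -4 + B*w (f(B, w) = -4 + w*B = -4 + B*w)
k(u, P) = -7/2 + P/8 (k(u, P) = -(28 - P)/8 = -7/2 + P/8)
-3325/k(-55, -7) + f(65, -24)/2361 = -3325/(-7/2 + (1/8)*(-7)) + (-4 + 65*(-24))/2361 = -3325/(-7/2 - 7/8) + (-4 - 1560)*(1/2361) = -3325/(-35/8) - 1564*1/2361 = -3325*(-8/35) - 1564/2361 = 760 - 1564/2361 = 1792796/2361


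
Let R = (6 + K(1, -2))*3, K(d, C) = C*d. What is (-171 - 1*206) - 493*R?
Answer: -6293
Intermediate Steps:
R = 12 (R = (6 - 2*1)*3 = (6 - 2)*3 = 4*3 = 12)
(-171 - 1*206) - 493*R = (-171 - 1*206) - 493*12 = (-171 - 206) - 5916 = -377 - 5916 = -6293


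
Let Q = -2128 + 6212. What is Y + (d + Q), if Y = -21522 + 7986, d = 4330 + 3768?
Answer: -1354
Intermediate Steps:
d = 8098
Y = -13536
Q = 4084
Y + (d + Q) = -13536 + (8098 + 4084) = -13536 + 12182 = -1354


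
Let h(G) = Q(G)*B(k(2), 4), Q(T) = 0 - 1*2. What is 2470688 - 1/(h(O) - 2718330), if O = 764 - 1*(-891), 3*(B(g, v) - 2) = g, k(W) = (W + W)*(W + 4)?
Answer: 6716194724801/2718350 ≈ 2.4707e+6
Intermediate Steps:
k(W) = 2*W*(4 + W) (k(W) = (2*W)*(4 + W) = 2*W*(4 + W))
B(g, v) = 2 + g/3
Q(T) = -2 (Q(T) = 0 - 2 = -2)
O = 1655 (O = 764 + 891 = 1655)
h(G) = -20 (h(G) = -2*(2 + (2*2*(4 + 2))/3) = -2*(2 + (2*2*6)/3) = -2*(2 + (1/3)*24) = -2*(2 + 8) = -2*10 = -20)
2470688 - 1/(h(O) - 2718330) = 2470688 - 1/(-20 - 2718330) = 2470688 - 1/(-2718350) = 2470688 - 1*(-1/2718350) = 2470688 + 1/2718350 = 6716194724801/2718350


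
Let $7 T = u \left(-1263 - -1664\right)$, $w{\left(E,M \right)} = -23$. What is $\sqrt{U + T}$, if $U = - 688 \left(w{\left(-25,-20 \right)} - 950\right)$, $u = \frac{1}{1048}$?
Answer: $\frac{3 \sqrt{1000731242490}}{3668} \approx 818.18$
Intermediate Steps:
$u = \frac{1}{1048} \approx 0.0009542$
$U = 669424$ ($U = - 688 \left(-23 - 950\right) = \left(-688\right) \left(-973\right) = 669424$)
$T = \frac{401}{7336}$ ($T = \frac{\frac{1}{1048} \left(-1263 - -1664\right)}{7} = \frac{\frac{1}{1048} \left(-1263 + 1664\right)}{7} = \frac{\frac{1}{1048} \cdot 401}{7} = \frac{1}{7} \cdot \frac{401}{1048} = \frac{401}{7336} \approx 0.054662$)
$\sqrt{U + T} = \sqrt{669424 + \frac{401}{7336}} = \sqrt{\frac{4910894865}{7336}} = \frac{3 \sqrt{1000731242490}}{3668}$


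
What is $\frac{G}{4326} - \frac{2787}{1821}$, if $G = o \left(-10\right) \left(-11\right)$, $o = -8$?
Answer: $- \frac{2276507}{1312941} \approx -1.7339$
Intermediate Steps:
$G = -880$ ($G = \left(-8\right) \left(-10\right) \left(-11\right) = 80 \left(-11\right) = -880$)
$\frac{G}{4326} - \frac{2787}{1821} = - \frac{880}{4326} - \frac{2787}{1821} = \left(-880\right) \frac{1}{4326} - \frac{929}{607} = - \frac{440}{2163} - \frac{929}{607} = - \frac{2276507}{1312941}$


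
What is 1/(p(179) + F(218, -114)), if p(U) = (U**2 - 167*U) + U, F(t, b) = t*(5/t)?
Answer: 1/2332 ≈ 0.00042882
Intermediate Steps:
F(t, b) = 5
p(U) = U**2 - 166*U
1/(p(179) + F(218, -114)) = 1/(179*(-166 + 179) + 5) = 1/(179*13 + 5) = 1/(2327 + 5) = 1/2332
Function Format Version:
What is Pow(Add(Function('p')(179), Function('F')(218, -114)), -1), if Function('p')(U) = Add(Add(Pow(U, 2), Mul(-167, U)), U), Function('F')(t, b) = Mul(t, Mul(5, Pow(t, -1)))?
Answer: Rational(1, 2332) ≈ 0.00042882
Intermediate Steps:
Function('F')(t, b) = 5
Function('p')(U) = Add(Pow(U, 2), Mul(-166, U))
Pow(Add(Function('p')(179), Function('F')(218, -114)), -1) = Pow(Add(Mul(179, Add(-166, 179)), 5), -1) = Pow(Add(Mul(179, 13), 5), -1) = Pow(Add(2327, 5), -1) = Pow(2332, -1) = Rational(1, 2332)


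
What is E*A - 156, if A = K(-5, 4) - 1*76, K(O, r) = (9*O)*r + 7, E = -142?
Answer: 35202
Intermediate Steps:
K(O, r) = 7 + 9*O*r (K(O, r) = 9*O*r + 7 = 7 + 9*O*r)
A = -249 (A = (7 + 9*(-5)*4) - 1*76 = (7 - 180) - 76 = -173 - 76 = -249)
E*A - 156 = -142*(-249) - 156 = 35358 - 156 = 35202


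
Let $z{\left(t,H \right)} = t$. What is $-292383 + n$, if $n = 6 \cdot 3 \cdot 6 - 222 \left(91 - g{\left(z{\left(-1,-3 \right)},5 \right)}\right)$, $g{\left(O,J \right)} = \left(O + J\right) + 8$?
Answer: $-309813$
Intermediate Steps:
$g{\left(O,J \right)} = 8 + J + O$ ($g{\left(O,J \right)} = \left(J + O\right) + 8 = 8 + J + O$)
$n = -17430$ ($n = 6 \cdot 3 \cdot 6 - 222 \left(91 - \left(8 + 5 - 1\right)\right) = 18 \cdot 6 - 222 \left(91 - 12\right) = 108 - 222 \left(91 - 12\right) = 108 - 17538 = -17430$)
$-292383 + n = -292383 - 17430 = -309813$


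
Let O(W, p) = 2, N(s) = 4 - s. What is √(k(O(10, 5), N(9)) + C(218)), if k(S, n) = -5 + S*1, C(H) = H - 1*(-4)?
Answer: √219 ≈ 14.799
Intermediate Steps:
C(H) = 4 + H (C(H) = H + 4 = 4 + H)
k(S, n) = -5 + S
√(k(O(10, 5), N(9)) + C(218)) = √((-5 + 2) + (4 + 218)) = √(-3 + 222) = √219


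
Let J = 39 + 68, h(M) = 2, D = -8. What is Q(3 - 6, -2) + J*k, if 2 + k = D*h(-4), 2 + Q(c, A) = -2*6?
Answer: -1940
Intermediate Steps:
Q(c, A) = -14 (Q(c, A) = -2 - 2*6 = -2 - 12 = -14)
J = 107
k = -18 (k = -2 - 8*2 = -2 - 16 = -18)
Q(3 - 6, -2) + J*k = -14 + 107*(-18) = -14 - 1926 = -1940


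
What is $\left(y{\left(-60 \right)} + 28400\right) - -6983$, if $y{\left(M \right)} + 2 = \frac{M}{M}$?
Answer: $35382$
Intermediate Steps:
$y{\left(M \right)} = -1$ ($y{\left(M \right)} = -2 + \frac{M}{M} = -2 + 1 = -1$)
$\left(y{\left(-60 \right)} + 28400\right) - -6983 = \left(-1 + 28400\right) - -6983 = 28399 + \left(-4023 + 11006\right) = 28399 + 6983 = 35382$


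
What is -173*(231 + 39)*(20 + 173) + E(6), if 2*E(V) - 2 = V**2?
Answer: -9015011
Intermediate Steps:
E(V) = 1 + V**2/2
-173*(231 + 39)*(20 + 173) + E(6) = -173*(231 + 39)*(20 + 173) + (1 + (1/2)*6**2) = -46710*193 + (1 + (1/2)*36) = -173*52110 + (1 + 18) = -9015030 + 19 = -9015011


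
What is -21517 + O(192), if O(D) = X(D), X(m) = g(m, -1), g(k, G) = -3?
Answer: -21520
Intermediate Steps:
X(m) = -3
O(D) = -3
-21517 + O(192) = -21517 - 3 = -21520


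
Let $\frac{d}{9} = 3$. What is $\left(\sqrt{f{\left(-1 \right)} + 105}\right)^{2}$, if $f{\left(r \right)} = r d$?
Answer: $78$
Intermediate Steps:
$d = 27$ ($d = 9 \cdot 3 = 27$)
$f{\left(r \right)} = 27 r$ ($f{\left(r \right)} = r 27 = 27 r$)
$\left(\sqrt{f{\left(-1 \right)} + 105}\right)^{2} = \left(\sqrt{27 \left(-1\right) + 105}\right)^{2} = \left(\sqrt{-27 + 105}\right)^{2} = \left(\sqrt{78}\right)^{2} = 78$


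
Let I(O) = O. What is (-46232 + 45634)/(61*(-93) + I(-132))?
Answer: 598/5805 ≈ 0.10301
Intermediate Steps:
(-46232 + 45634)/(61*(-93) + I(-132)) = (-46232 + 45634)/(61*(-93) - 132) = -598/(-5673 - 132) = -598/(-5805) = -598*(-1/5805) = 598/5805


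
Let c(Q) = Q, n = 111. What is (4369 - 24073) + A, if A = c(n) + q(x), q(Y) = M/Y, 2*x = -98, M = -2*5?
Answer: -960047/49 ≈ -19593.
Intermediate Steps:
M = -10
x = -49 (x = (1/2)*(-98) = -49)
q(Y) = -10/Y
A = 5449/49 (A = 111 - 10/(-49) = 111 - 10*(-1/49) = 111 + 10/49 = 5449/49 ≈ 111.20)
(4369 - 24073) + A = (4369 - 24073) + 5449/49 = -19704 + 5449/49 = -960047/49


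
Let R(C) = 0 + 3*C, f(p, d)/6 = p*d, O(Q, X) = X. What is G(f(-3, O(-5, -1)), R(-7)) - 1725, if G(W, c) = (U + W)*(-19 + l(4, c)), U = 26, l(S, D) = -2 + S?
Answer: -2473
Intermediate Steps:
f(p, d) = 6*d*p (f(p, d) = 6*(p*d) = 6*(d*p) = 6*d*p)
R(C) = 3*C
G(W, c) = -442 - 17*W (G(W, c) = (26 + W)*(-19 + (-2 + 4)) = (26 + W)*(-19 + 2) = (26 + W)*(-17) = -442 - 17*W)
G(f(-3, O(-5, -1)), R(-7)) - 1725 = (-442 - 102*(-1)*(-3)) - 1725 = (-442 - 17*18) - 1725 = (-442 - 306) - 1725 = -748 - 1725 = -2473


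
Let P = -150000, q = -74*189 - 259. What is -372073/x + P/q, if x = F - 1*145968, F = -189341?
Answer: 855331229/73484257 ≈ 11.640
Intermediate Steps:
q = -14245 (q = -13986 - 259 = -14245)
x = -335309 (x = -189341 - 1*145968 = -189341 - 145968 = -335309)
-372073/x + P/q = -372073/(-335309) - 150000/(-14245) = -372073*(-1/335309) - 150000*(-1/14245) = 28621/25793 + 30000/2849 = 855331229/73484257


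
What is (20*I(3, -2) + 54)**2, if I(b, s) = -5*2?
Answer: 21316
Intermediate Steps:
I(b, s) = -10
(20*I(3, -2) + 54)**2 = (20*(-10) + 54)**2 = (-200 + 54)**2 = (-146)**2 = 21316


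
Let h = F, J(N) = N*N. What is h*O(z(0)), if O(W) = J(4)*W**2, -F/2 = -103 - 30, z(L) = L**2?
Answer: 0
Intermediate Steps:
J(N) = N**2
F = 266 (F = -2*(-103 - 30) = -2*(-133) = 266)
h = 266
O(W) = 16*W**2 (O(W) = 4**2*W**2 = 16*W**2)
h*O(z(0)) = 266*(16*(0**2)**2) = 266*(16*0**2) = 266*(16*0) = 266*0 = 0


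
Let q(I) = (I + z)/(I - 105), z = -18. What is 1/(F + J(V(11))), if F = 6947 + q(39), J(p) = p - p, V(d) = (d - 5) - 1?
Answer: 22/152827 ≈ 0.00014395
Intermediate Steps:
V(d) = -6 + d (V(d) = (-5 + d) - 1 = -6 + d)
q(I) = (-18 + I)/(-105 + I) (q(I) = (I - 18)/(I - 105) = (-18 + I)/(-105 + I))
J(p) = 0
F = 152827/22 (F = 6947 + (-18 + 39)/(-105 + 39) = 6947 + 21/(-66) = 6947 - 1/66*21 = 6947 - 7/22 = 152827/22 ≈ 6946.7)
1/(F + J(V(11))) = 1/(152827/22 + 0) = 1/(152827/22) = 22/152827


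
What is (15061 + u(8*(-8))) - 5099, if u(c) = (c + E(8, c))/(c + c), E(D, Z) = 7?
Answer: 1275193/128 ≈ 9962.4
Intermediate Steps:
u(c) = (7 + c)/(2*c) (u(c) = (c + 7)/(c + c) = (7 + c)/((2*c)) = (7 + c)*(1/(2*c)) = (7 + c)/(2*c))
(15061 + u(8*(-8))) - 5099 = (15061 + (7 + 8*(-8))/(2*((8*(-8))))) - 5099 = (15061 + (½)*(7 - 64)/(-64)) - 5099 = (15061 + (½)*(-1/64)*(-57)) - 5099 = (15061 + 57/128) - 5099 = 1927865/128 - 5099 = 1275193/128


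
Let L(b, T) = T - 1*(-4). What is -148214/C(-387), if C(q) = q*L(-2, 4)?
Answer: 74107/1548 ≈ 47.873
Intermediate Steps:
L(b, T) = 4 + T (L(b, T) = T + 4 = 4 + T)
C(q) = 8*q (C(q) = q*(4 + 4) = q*8 = 8*q)
-148214/C(-387) = -148214/(8*(-387)) = -148214/(-3096) = -148214*(-1/3096) = 74107/1548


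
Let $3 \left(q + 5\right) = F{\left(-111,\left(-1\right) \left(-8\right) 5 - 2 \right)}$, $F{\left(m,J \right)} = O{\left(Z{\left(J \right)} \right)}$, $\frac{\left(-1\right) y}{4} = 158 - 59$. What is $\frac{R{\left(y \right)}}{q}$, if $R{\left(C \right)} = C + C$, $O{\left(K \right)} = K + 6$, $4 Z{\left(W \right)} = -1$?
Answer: $\frac{9504}{37} \approx 256.86$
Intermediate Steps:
$Z{\left(W \right)} = - \frac{1}{4}$ ($Z{\left(W \right)} = \frac{1}{4} \left(-1\right) = - \frac{1}{4}$)
$O{\left(K \right)} = 6 + K$
$y = -396$ ($y = - 4 \left(158 - 59\right) = \left(-4\right) 99 = -396$)
$F{\left(m,J \right)} = \frac{23}{4}$ ($F{\left(m,J \right)} = 6 - \frac{1}{4} = \frac{23}{4}$)
$R{\left(C \right)} = 2 C$
$q = - \frac{37}{12}$ ($q = -5 + \frac{1}{3} \cdot \frac{23}{4} = -5 + \frac{23}{12} = - \frac{37}{12} \approx -3.0833$)
$\frac{R{\left(y \right)}}{q} = \frac{2 \left(-396\right)}{- \frac{37}{12}} = \left(-792\right) \left(- \frac{12}{37}\right) = \frac{9504}{37}$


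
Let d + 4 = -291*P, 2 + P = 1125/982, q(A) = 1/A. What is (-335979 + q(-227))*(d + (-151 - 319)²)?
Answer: -8281249602993957/111457 ≈ -7.4300e+10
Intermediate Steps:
P = -839/982 (P = -2 + 1125/982 = -839/982 ≈ -0.85438)
d = 240221/982 (d = -4 - 291*(-839/982) = -4 + 244149/982 = 240221/982 ≈ 244.62)
(-335979 + q(-227))*(d + (-151 - 319)²) = (-335979 + 1/(-227))*(240221/982 + (-151 - 319)²) = (-335979 - 1/227)*(240221/982 + (-470)²) = -76267234*(240221/982 + 220900)/227 = -76267234/227*217164021/982 = -8281249602993957/111457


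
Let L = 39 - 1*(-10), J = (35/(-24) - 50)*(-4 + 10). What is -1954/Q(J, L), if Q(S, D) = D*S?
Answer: 7816/60515 ≈ 0.12916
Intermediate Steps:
J = -1235/4 (J = (35*(-1/24) - 50)*6 = (-35/24 - 50)*6 = -1235/24*6 = -1235/4 ≈ -308.75)
L = 49 (L = 39 + 10 = 49)
-1954/Q(J, L) = -1954/(49*(-1235/4)) = -1954/(-60515/4) = -1954*(-4/60515) = 7816/60515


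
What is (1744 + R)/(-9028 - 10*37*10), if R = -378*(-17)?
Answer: -95/148 ≈ -0.64189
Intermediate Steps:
R = 6426
(1744 + R)/(-9028 - 10*37*10) = (1744 + 6426)/(-9028 - 10*37*10) = 8170/(-9028 - 370*10) = 8170/(-9028 - 3700) = 8170/(-12728) = 8170*(-1/12728) = -95/148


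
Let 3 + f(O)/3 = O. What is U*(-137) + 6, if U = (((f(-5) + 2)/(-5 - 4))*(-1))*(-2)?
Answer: -5974/9 ≈ -663.78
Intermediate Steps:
f(O) = -9 + 3*O
U = 44/9 (U = ((((-9 + 3*(-5)) + 2)/(-5 - 4))*(-1))*(-2) = ((((-9 - 15) + 2)/(-9))*(-1))*(-2) = (((-24 + 2)*(-⅑))*(-1))*(-2) = (-22*(-⅑)*(-1))*(-2) = ((22/9)*(-1))*(-2) = -22/9*(-2) = 44/9 ≈ 4.8889)
U*(-137) + 6 = (44/9)*(-137) + 6 = -6028/9 + 6 = -5974/9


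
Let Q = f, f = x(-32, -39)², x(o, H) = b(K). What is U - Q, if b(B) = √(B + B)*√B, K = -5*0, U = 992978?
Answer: 992978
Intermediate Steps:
K = 0
b(B) = B*√2 (b(B) = √(2*B)*√B = (√2*√B)*√B = B*√2)
x(o, H) = 0 (x(o, H) = 0*√2 = 0)
f = 0 (f = 0² = 0)
Q = 0
U - Q = 992978 - 1*0 = 992978 + 0 = 992978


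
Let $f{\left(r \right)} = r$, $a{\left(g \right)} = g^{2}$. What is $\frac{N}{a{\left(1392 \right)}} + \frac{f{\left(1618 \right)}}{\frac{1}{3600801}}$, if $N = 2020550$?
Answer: $\frac{5644508258321251}{968832} \approx 5.8261 \cdot 10^{9}$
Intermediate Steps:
$\frac{N}{a{\left(1392 \right)}} + \frac{f{\left(1618 \right)}}{\frac{1}{3600801}} = \frac{2020550}{1392^{2}} + \frac{1618}{\frac{1}{3600801}} = \frac{2020550}{1937664} + 1618 \frac{1}{\frac{1}{3600801}} = 2020550 \cdot \frac{1}{1937664} + 1618 \cdot 3600801 = \frac{1010275}{968832} + 5826096018 = \frac{5644508258321251}{968832}$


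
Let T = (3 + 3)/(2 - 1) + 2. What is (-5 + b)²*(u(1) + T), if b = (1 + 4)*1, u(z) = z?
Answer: 0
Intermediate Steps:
b = 5 (b = 5*1 = 5)
T = 8 (T = 6/1 + 2 = 6*1 + 2 = 6 + 2 = 8)
(-5 + b)²*(u(1) + T) = (-5 + 5)²*(1 + 8) = 0²*9 = 0*9 = 0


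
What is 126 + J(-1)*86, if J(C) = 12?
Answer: 1158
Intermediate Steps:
126 + J(-1)*86 = 126 + 12*86 = 126 + 1032 = 1158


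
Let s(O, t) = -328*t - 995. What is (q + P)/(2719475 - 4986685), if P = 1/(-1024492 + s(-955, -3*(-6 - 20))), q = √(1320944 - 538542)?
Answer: 1/2382998681910 - √782402/2267210 ≈ -0.00039014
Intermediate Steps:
q = √782402 ≈ 884.54
s(O, t) = -995 - 328*t
P = -1/1051071 (P = 1/(-1024492 + (-995 - (-984)*(-6 - 20))) = 1/(-1024492 + (-995 - (-984)*(-26))) = 1/(-1024492 + (-995 - 328*78)) = 1/(-1024492 + (-995 - 25584)) = 1/(-1024492 - 26579) = 1/(-1051071) = -1/1051071 ≈ -9.5141e-7)
(q + P)/(2719475 - 4986685) = (√782402 - 1/1051071)/(2719475 - 4986685) = (-1/1051071 + √782402)/(-2267210) = (-1/1051071 + √782402)*(-1/2267210) = 1/2382998681910 - √782402/2267210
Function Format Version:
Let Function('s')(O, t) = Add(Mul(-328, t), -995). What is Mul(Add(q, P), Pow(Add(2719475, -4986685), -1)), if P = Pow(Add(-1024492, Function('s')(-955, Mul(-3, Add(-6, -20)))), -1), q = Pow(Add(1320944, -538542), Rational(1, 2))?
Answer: Add(Rational(1, 2382998681910), Mul(Rational(-1, 2267210), Pow(782402, Rational(1, 2)))) ≈ -0.00039014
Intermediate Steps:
q = Pow(782402, Rational(1, 2)) ≈ 884.54
Function('s')(O, t) = Add(-995, Mul(-328, t))
P = Rational(-1, 1051071) (P = Pow(Add(-1024492, Add(-995, Mul(-328, Mul(-3, Add(-6, -20))))), -1) = Pow(Add(-1024492, Add(-995, Mul(-328, Mul(-3, -26)))), -1) = Pow(Add(-1024492, Add(-995, Mul(-328, 78))), -1) = Pow(Add(-1024492, Add(-995, -25584)), -1) = Pow(Add(-1024492, -26579), -1) = Pow(-1051071, -1) = Rational(-1, 1051071) ≈ -9.5141e-7)
Mul(Add(q, P), Pow(Add(2719475, -4986685), -1)) = Mul(Add(Pow(782402, Rational(1, 2)), Rational(-1, 1051071)), Pow(Add(2719475, -4986685), -1)) = Mul(Add(Rational(-1, 1051071), Pow(782402, Rational(1, 2))), Pow(-2267210, -1)) = Mul(Add(Rational(-1, 1051071), Pow(782402, Rational(1, 2))), Rational(-1, 2267210)) = Add(Rational(1, 2382998681910), Mul(Rational(-1, 2267210), Pow(782402, Rational(1, 2))))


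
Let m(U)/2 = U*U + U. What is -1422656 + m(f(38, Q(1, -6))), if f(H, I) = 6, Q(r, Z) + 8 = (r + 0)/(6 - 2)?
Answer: -1422572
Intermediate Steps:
Q(r, Z) = -8 + r/4 (Q(r, Z) = -8 + (r + 0)/(6 - 2) = -8 + r/4)
m(U) = 2*U + 2*U² (m(U) = 2*(U*U + U) = 2*(U² + U) = 2*(U + U²) = 2*U + 2*U²)
-1422656 + m(f(38, Q(1, -6))) = -1422656 + 2*6*(1 + 6) = -1422656 + 2*6*7 = -1422656 + 84 = -1422572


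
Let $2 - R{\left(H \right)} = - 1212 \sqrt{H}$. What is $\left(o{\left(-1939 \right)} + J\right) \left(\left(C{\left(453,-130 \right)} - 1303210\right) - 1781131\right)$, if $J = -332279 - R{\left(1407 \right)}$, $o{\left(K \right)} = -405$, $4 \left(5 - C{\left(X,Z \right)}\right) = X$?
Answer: $\frac{2052306166371}{2} + 3738352491 \sqrt{1407} \approx 1.1664 \cdot 10^{12}$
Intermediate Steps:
$R{\left(H \right)} = 2 + 1212 \sqrt{H}$ ($R{\left(H \right)} = 2 - - 1212 \sqrt{H} = 2 + 1212 \sqrt{H}$)
$C{\left(X,Z \right)} = 5 - \frac{X}{4}$
$J = -332281 - 1212 \sqrt{1407}$ ($J = -332279 - \left(2 + 1212 \sqrt{1407}\right) = -332281 - 1212 \sqrt{1407} \approx -3.7774 \cdot 10^{5}$)
$\left(o{\left(-1939 \right)} + J\right) \left(\left(C{\left(453,-130 \right)} - 1303210\right) - 1781131\right) = \left(-405 - \left(332281 + 1212 \sqrt{1407}\right)\right) \left(\left(\left(5 - \frac{453}{4}\right) - 1303210\right) - 1781131\right) = \left(-332686 - 1212 \sqrt{1407}\right) \left(\left(\left(5 - \frac{453}{4}\right) - 1303210\right) - 1781131\right) = \left(-332686 - 1212 \sqrt{1407}\right) \left(\left(- \frac{433}{4} - 1303210\right) - 1781131\right) = \left(-332686 - 1212 \sqrt{1407}\right) \left(- \frac{5213273}{4} - 1781131\right) = \left(-332686 - 1212 \sqrt{1407}\right) \left(- \frac{12337797}{4}\right) = \frac{2052306166371}{2} + 3738352491 \sqrt{1407}$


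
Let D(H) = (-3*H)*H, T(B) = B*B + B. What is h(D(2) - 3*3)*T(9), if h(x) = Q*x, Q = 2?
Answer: -3780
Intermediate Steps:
T(B) = B + B² (T(B) = B² + B = B + B²)
D(H) = -3*H²
h(x) = 2*x
h(D(2) - 3*3)*T(9) = (2*(-3*2² - 3*3))*(9*(1 + 9)) = (2*(-3*4 - 9))*(9*10) = (2*(-12 - 9))*90 = (2*(-21))*90 = -42*90 = -3780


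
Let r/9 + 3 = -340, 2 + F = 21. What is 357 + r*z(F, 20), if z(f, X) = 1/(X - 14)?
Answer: -315/2 ≈ -157.50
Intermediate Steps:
F = 19 (F = -2 + 21 = 19)
z(f, X) = 1/(-14 + X)
r = -3087 (r = -27 + 9*(-340) = -27 - 3060 = -3087)
357 + r*z(F, 20) = 357 - 3087/(-14 + 20) = 357 - 3087/6 = 357 - 3087*1/6 = 357 - 1029/2 = -315/2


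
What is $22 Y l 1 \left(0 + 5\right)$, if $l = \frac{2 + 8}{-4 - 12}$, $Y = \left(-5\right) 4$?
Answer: $1375$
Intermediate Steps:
$Y = -20$
$l = - \frac{5}{8}$ ($l = \frac{10}{-16} = 10 \left(- \frac{1}{16}\right) = - \frac{5}{8} \approx -0.625$)
$22 Y l 1 \left(0 + 5\right) = 22 \left(-20\right) \left(- \frac{5}{8}\right) 1 \left(0 + 5\right) = \left(-440\right) \left(- \frac{5}{8}\right) 1 \cdot 5 = 275 \cdot 5 = 1375$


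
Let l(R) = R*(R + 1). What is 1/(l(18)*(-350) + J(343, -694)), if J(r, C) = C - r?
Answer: -1/120737 ≈ -8.2825e-6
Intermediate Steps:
l(R) = R*(1 + R)
1/(l(18)*(-350) + J(343, -694)) = 1/((18*(1 + 18))*(-350) + (-694 - 1*343)) = 1/((18*19)*(-350) + (-694 - 343)) = 1/(342*(-350) - 1037) = 1/(-119700 - 1037) = 1/(-120737) = -1/120737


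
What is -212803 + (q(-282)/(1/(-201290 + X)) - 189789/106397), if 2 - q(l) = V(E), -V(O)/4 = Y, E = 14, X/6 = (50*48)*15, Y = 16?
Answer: 80654800840/106397 ≈ 7.5806e+5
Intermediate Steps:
X = 216000 (X = 6*((50*48)*15) = 6*(2400*15) = 6*36000 = 216000)
V(O) = -64 (V(O) = -4*16 = -64)
q(l) = 66 (q(l) = 2 - 1*(-64) = 2 + 64 = 66)
-212803 + (q(-282)/(1/(-201290 + X)) - 189789/106397) = -212803 + (66/(1/(-201290 + 216000)) - 189789/106397) = -212803 + (66/(1/14710) - 189789*1/106397) = -212803 + (66/(1/14710) - 189789/106397) = -212803 + (66*14710 - 189789/106397) = -212803 + (970860 - 189789/106397) = -212803 + 103296401631/106397 = 80654800840/106397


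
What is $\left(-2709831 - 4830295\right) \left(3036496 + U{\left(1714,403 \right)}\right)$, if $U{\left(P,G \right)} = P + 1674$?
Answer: $-22921108385384$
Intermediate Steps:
$U{\left(P,G \right)} = 1674 + P$
$\left(-2709831 - 4830295\right) \left(3036496 + U{\left(1714,403 \right)}\right) = \left(-2709831 - 4830295\right) \left(3036496 + \left(1674 + 1714\right)\right) = - 7540126 \left(3036496 + 3388\right) = \left(-7540126\right) 3039884 = -22921108385384$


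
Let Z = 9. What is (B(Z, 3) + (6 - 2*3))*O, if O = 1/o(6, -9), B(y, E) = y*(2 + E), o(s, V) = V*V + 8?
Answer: 45/89 ≈ 0.50562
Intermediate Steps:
o(s, V) = 8 + V² (o(s, V) = V² + 8 = 8 + V²)
O = 1/89 (O = 1/(8 + (-9)²) = 1/(8 + 81) = 1/89 ≈ 0.011236)
(B(Z, 3) + (6 - 2*3))*O = (9*(2 + 3) + (6 - 2*3))*(1/89) = (9*5 + (6 - 6))*(1/89) = (45 + 0)*(1/89) = 45*(1/89) = 45/89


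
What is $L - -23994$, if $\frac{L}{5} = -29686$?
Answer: $-124436$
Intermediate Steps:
$L = -148430$ ($L = 5 \left(-29686\right) = -148430$)
$L - -23994 = -148430 - -23994 = -148430 + 23994 = -124436$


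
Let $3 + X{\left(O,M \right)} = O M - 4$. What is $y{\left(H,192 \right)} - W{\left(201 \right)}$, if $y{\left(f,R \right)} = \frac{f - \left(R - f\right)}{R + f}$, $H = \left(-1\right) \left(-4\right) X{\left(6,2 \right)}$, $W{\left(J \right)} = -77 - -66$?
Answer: $\frac{545}{53} \approx 10.283$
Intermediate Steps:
$X{\left(O,M \right)} = -7 + M O$ ($X{\left(O,M \right)} = -3 + \left(O M - 4\right) = -3 + \left(M O - 4\right) = -3 + \left(-4 + M O\right) = -7 + M O$)
$W{\left(J \right)} = -11$ ($W{\left(J \right)} = -77 + 66 = -11$)
$H = 20$ ($H = \left(-1\right) \left(-4\right) \left(-7 + 2 \cdot 6\right) = 4 \left(-7 + 12\right) = 4 \cdot 5 = 20$)
$y{\left(f,R \right)} = \frac{- R + 2 f}{R + f}$
$y{\left(H,192 \right)} - W{\left(201 \right)} = \frac{\left(-1\right) 192 + 2 \cdot 20}{192 + 20} - -11 = \frac{-192 + 40}{212} + 11 = \frac{1}{212} \left(-152\right) + 11 = - \frac{38}{53} + 11 = \frac{545}{53}$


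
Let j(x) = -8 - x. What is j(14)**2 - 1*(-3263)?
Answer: 3747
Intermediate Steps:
j(14)**2 - 1*(-3263) = (-8 - 1*14)**2 - 1*(-3263) = (-8 - 14)**2 + 3263 = (-22)**2 + 3263 = 484 + 3263 = 3747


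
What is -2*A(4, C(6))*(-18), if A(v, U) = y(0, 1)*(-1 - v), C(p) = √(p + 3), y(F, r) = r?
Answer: -180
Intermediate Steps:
C(p) = √(3 + p)
A(v, U) = -1 - v (A(v, U) = 1*(-1 - v) = -1 - v)
-2*A(4, C(6))*(-18) = -2*(-1 - 1*4)*(-18) = -2*(-1 - 4)*(-18) = -2*(-5)*(-18) = 10*(-18) = -180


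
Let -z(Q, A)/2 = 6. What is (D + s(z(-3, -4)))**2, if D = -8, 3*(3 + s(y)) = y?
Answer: 225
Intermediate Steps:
z(Q, A) = -12 (z(Q, A) = -2*6 = -12)
s(y) = -3 + y/3
(D + s(z(-3, -4)))**2 = (-8 + (-3 + (1/3)*(-12)))**2 = (-8 + (-3 - 4))**2 = (-8 - 7)**2 = (-15)**2 = 225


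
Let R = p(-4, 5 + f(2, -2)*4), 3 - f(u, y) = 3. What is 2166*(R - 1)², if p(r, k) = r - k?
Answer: 216600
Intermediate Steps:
f(u, y) = 0 (f(u, y) = 3 - 1*3 = 3 - 3 = 0)
R = -9 (R = -4 - (5 + 0*4) = -4 - (5 + 0) = -4 - 1*5 = -4 - 5 = -9)
2166*(R - 1)² = 2166*(-9 - 1)² = 2166*(-10)² = 2166*100 = 216600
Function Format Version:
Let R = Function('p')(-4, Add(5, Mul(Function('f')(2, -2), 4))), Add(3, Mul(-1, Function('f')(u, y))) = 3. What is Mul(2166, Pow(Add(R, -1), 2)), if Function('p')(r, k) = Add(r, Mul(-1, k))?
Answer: 216600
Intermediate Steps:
Function('f')(u, y) = 0 (Function('f')(u, y) = Add(3, Mul(-1, 3)) = Add(3, -3) = 0)
R = -9 (R = Add(-4, Mul(-1, Add(5, Mul(0, 4)))) = Add(-4, Mul(-1, Add(5, 0))) = Add(-4, Mul(-1, 5)) = Add(-4, -5) = -9)
Mul(2166, Pow(Add(R, -1), 2)) = Mul(2166, Pow(Add(-9, -1), 2)) = Mul(2166, Pow(-10, 2)) = Mul(2166, 100) = 216600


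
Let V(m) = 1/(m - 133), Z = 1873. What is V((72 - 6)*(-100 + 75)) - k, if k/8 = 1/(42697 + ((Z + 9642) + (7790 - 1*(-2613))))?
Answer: -78879/115208545 ≈ -0.00068466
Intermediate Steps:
V(m) = 1/(-133 + m)
k = 8/64615 (k = 8/(42697 + ((1873 + 9642) + (7790 - 1*(-2613)))) = 8/(42697 + (11515 + (7790 + 2613))) = 8/(42697 + (11515 + 10403)) = 8/(42697 + 21918) = 8/64615 ≈ 0.00012381)
V((72 - 6)*(-100 + 75)) - k = 1/(-133 + (72 - 6)*(-100 + 75)) - 1*8/64615 = 1/(-133 + 66*(-25)) - 8/64615 = 1/(-133 - 1650) - 8/64615 = 1/(-1783) - 8/64615 = -1/1783 - 8/64615 = -78879/115208545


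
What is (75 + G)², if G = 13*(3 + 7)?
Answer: 42025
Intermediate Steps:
G = 130 (G = 13*10 = 130)
(75 + G)² = (75 + 130)² = 205² = 42025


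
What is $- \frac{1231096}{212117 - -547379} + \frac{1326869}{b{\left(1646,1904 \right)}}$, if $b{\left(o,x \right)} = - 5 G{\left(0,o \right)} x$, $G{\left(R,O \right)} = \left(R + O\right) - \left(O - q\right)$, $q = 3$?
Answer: $- \frac{130363974973}{2711400720} \approx -48.08$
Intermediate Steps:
$G{\left(R,O \right)} = 3 + R$ ($G{\left(R,O \right)} = \left(R + O\right) - \left(-3 + O\right) = \left(O + R\right) - \left(-3 + O\right) = 3 + R$)
$b{\left(o,x \right)} = - 15 x$ ($b{\left(o,x \right)} = - 5 \left(3 + 0\right) x = \left(-5\right) 3 x = - 15 x$)
$- \frac{1231096}{212117 - -547379} + \frac{1326869}{b{\left(1646,1904 \right)}} = - \frac{1231096}{212117 - -547379} + \frac{1326869}{\left(-15\right) 1904} = - \frac{1231096}{212117 + 547379} + \frac{1326869}{-28560} = - \frac{1231096}{759496} + 1326869 \left(- \frac{1}{28560}\right) = \left(-1231096\right) \frac{1}{759496} - \frac{1326869}{28560} = - \frac{153887}{94937} - \frac{1326869}{28560} = - \frac{130363974973}{2711400720}$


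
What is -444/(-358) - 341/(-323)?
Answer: 132745/57817 ≈ 2.2960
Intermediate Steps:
-444/(-358) - 341/(-323) = -444*(-1/358) - 341*(-1/323) = 222/179 + 341/323 = 132745/57817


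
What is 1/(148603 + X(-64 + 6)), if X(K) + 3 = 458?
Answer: 1/149058 ≈ 6.7088e-6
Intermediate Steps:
X(K) = 455 (X(K) = -3 + 458 = 455)
1/(148603 + X(-64 + 6)) = 1/(148603 + 455) = 1/149058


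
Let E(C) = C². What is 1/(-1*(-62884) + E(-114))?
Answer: 1/75880 ≈ 1.3179e-5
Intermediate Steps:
1/(-1*(-62884) + E(-114)) = 1/(-1*(-62884) + (-114)²) = 1/(62884 + 12996) = 1/75880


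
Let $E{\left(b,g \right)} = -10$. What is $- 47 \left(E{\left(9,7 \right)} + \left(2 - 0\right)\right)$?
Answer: $376$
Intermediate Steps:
$- 47 \left(E{\left(9,7 \right)} + \left(2 - 0\right)\right) = - 47 \left(-10 + \left(2 - 0\right)\right) = - 47 \left(-10 + \left(2 + 0\right)\right) = - 47 \left(-10 + 2\right) = \left(-47\right) \left(-8\right) = 376$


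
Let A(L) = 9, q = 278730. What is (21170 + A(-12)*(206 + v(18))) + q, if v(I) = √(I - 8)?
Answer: 301754 + 9*√10 ≈ 3.0178e+5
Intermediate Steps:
v(I) = √(-8 + I)
(21170 + A(-12)*(206 + v(18))) + q = (21170 + 9*(206 + √(-8 + 18))) + 278730 = (21170 + 9*(206 + √10)) + 278730 = (21170 + (1854 + 9*√10)) + 278730 = (23024 + 9*√10) + 278730 = 301754 + 9*√10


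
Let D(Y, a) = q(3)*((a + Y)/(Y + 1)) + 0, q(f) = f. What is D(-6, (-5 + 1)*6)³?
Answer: 5832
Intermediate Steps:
D(Y, a) = 3*(Y + a)/(1 + Y) (D(Y, a) = 3*((a + Y)/(Y + 1)) + 0 = 3*((Y + a)/(1 + Y)) + 0 = 3*(Y + a)/(1 + Y) + 0 = 3*(Y + a)/(1 + Y))
D(-6, (-5 + 1)*6)³ = (3*(-6 + (-5 + 1)*6)/(1 - 6))³ = (3*(-6 - 4*6)/(-5))³ = (3*(-⅕)*(-6 - 24))³ = (3*(-⅕)*(-30))³ = 18³ = 5832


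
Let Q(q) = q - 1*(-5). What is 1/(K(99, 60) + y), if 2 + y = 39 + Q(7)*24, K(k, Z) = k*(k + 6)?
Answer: 1/10720 ≈ 9.3284e-5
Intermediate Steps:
K(k, Z) = k*(6 + k)
Q(q) = 5 + q (Q(q) = q + 5 = 5 + q)
y = 325 (y = -2 + (39 + (5 + 7)*24) = -2 + (39 + 12*24) = -2 + (39 + 288) = -2 + 327 = 325)
1/(K(99, 60) + y) = 1/(99*(6 + 99) + 325) = 1/(99*105 + 325) = 1/(10395 + 325) = 1/10720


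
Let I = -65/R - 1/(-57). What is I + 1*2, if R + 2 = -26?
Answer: 6925/1596 ≈ 4.3390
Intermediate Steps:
R = -28 (R = -2 - 26 = -28)
I = 3733/1596 (I = -65/(-28) - 1/(-57) = -65*(-1/28) - 1*(-1/57) = 65/28 + 1/57 = 3733/1596 ≈ 2.3390)
I + 1*2 = 3733/1596 + 1*2 = 3733/1596 + 2 = 6925/1596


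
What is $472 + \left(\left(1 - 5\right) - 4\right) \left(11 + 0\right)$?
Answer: $384$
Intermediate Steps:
$472 + \left(\left(1 - 5\right) - 4\right) \left(11 + 0\right) = 472 + \left(-4 - 4\right) 11 = 472 - 88 = 384$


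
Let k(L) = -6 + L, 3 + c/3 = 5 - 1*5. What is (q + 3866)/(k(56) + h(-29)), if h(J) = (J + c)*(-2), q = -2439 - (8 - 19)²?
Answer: 653/63 ≈ 10.365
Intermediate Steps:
c = -9 (c = -9 + 3*(5 - 1*5) = -9 + 3*(5 - 5) = -9 + 3*0 = -9 + 0 = -9)
q = -2560 (q = -2439 - 1*(-11)² = -2439 - 1*121 = -2439 - 121 = -2560)
h(J) = 18 - 2*J (h(J) = (J - 9)*(-2) = (-9 + J)*(-2) = 18 - 2*J)
(q + 3866)/(k(56) + h(-29)) = (-2560 + 3866)/((-6 + 56) + (18 - 2*(-29))) = 1306/(50 + (18 + 58)) = 1306/(50 + 76) = 1306/126 = 1306*(1/126) = 653/63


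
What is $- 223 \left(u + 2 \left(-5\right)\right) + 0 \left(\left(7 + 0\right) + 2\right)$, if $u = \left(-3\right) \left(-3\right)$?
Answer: $223$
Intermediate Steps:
$u = 9$
$- 223 \left(u + 2 \left(-5\right)\right) + 0 \left(\left(7 + 0\right) + 2\right) = - 223 \left(9 + 2 \left(-5\right)\right) + 0 \left(\left(7 + 0\right) + 2\right) = - 223 \left(9 - 10\right) + 0 \left(7 + 2\right) = \left(-223\right) \left(-1\right) + 0 \cdot 9 = 223 + 0 = 223$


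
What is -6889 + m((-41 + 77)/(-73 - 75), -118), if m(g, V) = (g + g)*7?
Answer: -255019/37 ≈ -6892.4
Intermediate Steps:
m(g, V) = 14*g (m(g, V) = (2*g)*7 = 14*g)
-6889 + m((-41 + 77)/(-73 - 75), -118) = -6889 + 14*((-41 + 77)/(-73 - 75)) = -6889 + 14*(36/(-148)) = -6889 + 14*(36*(-1/148)) = -6889 + 14*(-9/37) = -6889 - 126/37 = -255019/37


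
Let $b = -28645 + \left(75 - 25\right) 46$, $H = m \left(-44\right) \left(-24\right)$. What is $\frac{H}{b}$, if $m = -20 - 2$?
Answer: $\frac{2112}{2395} \approx 0.88184$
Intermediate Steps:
$m = -22$
$H = -23232$ ($H = \left(-22\right) \left(-44\right) \left(-24\right) = 968 \left(-24\right) = -23232$)
$b = -26345$ ($b = -28645 + 50 \cdot 46 = -28645 + 2300 = -26345$)
$\frac{H}{b} = - \frac{23232}{-26345} = \left(-23232\right) \left(- \frac{1}{26345}\right) = \frac{2112}{2395}$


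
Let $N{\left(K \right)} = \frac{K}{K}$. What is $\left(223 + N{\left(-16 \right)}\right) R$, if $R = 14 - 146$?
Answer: $-29568$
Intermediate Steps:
$N{\left(K \right)} = 1$
$R = -132$
$\left(223 + N{\left(-16 \right)}\right) R = \left(223 + 1\right) \left(-132\right) = 224 \left(-132\right) = -29568$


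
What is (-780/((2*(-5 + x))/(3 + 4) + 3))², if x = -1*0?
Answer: 29811600/121 ≈ 2.4638e+5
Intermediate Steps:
x = 0
(-780/((2*(-5 + x))/(3 + 4) + 3))² = (-780/((2*(-5 + 0))/(3 + 4) + 3))² = (-780/((2*(-5))/7 + 3))² = (-780/(-10*⅐ + 3))² = (-780/(-10/7 + 3))² = (-780/11/7)² = (-780*7/11)² = (-5460/11)² = 29811600/121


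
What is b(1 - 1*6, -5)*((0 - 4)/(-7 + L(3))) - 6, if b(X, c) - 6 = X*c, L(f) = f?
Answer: 25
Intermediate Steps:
b(X, c) = 6 + X*c
b(1 - 1*6, -5)*((0 - 4)/(-7 + L(3))) - 6 = (6 + (1 - 1*6)*(-5))*((0 - 4)/(-7 + 3)) - 6 = (6 + (1 - 6)*(-5))*(-4/(-4)) - 6 = (6 - 5*(-5))*(-4*(-¼)) - 6 = (6 + 25)*1 - 6 = 31*1 - 6 = 31 - 6 = 25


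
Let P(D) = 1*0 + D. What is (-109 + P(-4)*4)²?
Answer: 15625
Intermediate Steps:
P(D) = D (P(D) = 0 + D = D)
(-109 + P(-4)*4)² = (-109 - 4*4)² = (-109 - 16)² = (-125)² = 15625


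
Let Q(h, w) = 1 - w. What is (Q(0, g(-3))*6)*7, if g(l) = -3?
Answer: 168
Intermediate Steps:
(Q(0, g(-3))*6)*7 = ((1 - 1*(-3))*6)*7 = ((1 + 3)*6)*7 = (4*6)*7 = 24*7 = 168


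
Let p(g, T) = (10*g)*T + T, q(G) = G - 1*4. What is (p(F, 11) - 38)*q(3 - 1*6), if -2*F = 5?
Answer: 2114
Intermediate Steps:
F = -5/2 (F = -1/2*5 = -5/2 ≈ -2.5000)
q(G) = -4 + G (q(G) = G - 4 = -4 + G)
p(g, T) = T + 10*T*g (p(g, T) = 10*T*g + T = T + 10*T*g)
(p(F, 11) - 38)*q(3 - 1*6) = (11*(1 + 10*(-5/2)) - 38)*(-4 + (3 - 1*6)) = (11*(1 - 25) - 38)*(-4 + (3 - 6)) = (11*(-24) - 38)*(-4 - 3) = (-264 - 38)*(-7) = -302*(-7) = 2114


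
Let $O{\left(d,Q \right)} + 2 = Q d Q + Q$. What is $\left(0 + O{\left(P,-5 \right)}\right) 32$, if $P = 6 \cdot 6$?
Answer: $28576$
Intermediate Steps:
$P = 36$
$O{\left(d,Q \right)} = -2 + Q + d Q^{2}$ ($O{\left(d,Q \right)} = -2 + \left(Q d Q + Q\right) = -2 + \left(d Q^{2} + Q\right) = -2 + \left(Q + d Q^{2}\right) = -2 + Q + d Q^{2}$)
$\left(0 + O{\left(P,-5 \right)}\right) 32 = \left(0 - \left(7 - 900\right)\right) 32 = \left(0 - -893\right) 32 = \left(0 + 893\right) 32 = 893 \cdot 32 = 28576$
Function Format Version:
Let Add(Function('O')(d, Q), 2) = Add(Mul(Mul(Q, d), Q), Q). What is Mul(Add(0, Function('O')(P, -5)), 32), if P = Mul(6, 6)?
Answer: 28576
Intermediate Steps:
P = 36
Function('O')(d, Q) = Add(-2, Q, Mul(d, Pow(Q, 2))) (Function('O')(d, Q) = Add(-2, Add(Mul(Mul(Q, d), Q), Q)) = Add(-2, Add(Mul(d, Pow(Q, 2)), Q)) = Add(-2, Add(Q, Mul(d, Pow(Q, 2)))) = Add(-2, Q, Mul(d, Pow(Q, 2))))
Mul(Add(0, Function('O')(P, -5)), 32) = Mul(Add(0, Add(-2, -5, Mul(36, Pow(-5, 2)))), 32) = Mul(Add(0, Add(-2, -5, Mul(36, 25))), 32) = Mul(Add(0, Add(-2, -5, 900)), 32) = Mul(Add(0, 893), 32) = Mul(893, 32) = 28576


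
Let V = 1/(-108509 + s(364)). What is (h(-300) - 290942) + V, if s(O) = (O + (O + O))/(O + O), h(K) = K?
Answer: -63203882632/217015 ≈ -2.9124e+5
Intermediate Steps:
s(O) = 3/2 (s(O) = (O + 2*O)/((2*O)) = (3*O)*(1/(2*O)) = 3/2)
V = -2/217015 (V = 1/(-108509 + 3/2) = 1/(-217015/2) = -2/217015 ≈ -9.2159e-6)
(h(-300) - 290942) + V = (-300 - 290942) - 2/217015 = -291242 - 2/217015 = -63203882632/217015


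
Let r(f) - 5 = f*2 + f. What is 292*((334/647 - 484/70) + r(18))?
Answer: 347821932/22645 ≈ 15360.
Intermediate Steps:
r(f) = 5 + 3*f (r(f) = 5 + (f*2 + f) = 5 + (2*f + f) = 5 + 3*f)
292*((334/647 - 484/70) + r(18)) = 292*((334/647 - 484/70) + (5 + 3*18)) = 292*((334*(1/647) - 484*1/70) + (5 + 54)) = 292*((334/647 - 242/35) + 59) = 292*(-144884/22645 + 59) = 292*(1191171/22645) = 347821932/22645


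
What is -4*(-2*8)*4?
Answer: 256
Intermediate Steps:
-4*(-2*8)*4 = -(-64)*4 = -4*(-64) = 256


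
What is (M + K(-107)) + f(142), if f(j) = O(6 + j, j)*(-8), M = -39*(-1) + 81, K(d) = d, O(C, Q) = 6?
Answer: -35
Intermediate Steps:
M = 120 (M = 39 + 81 = 120)
f(j) = -48 (f(j) = 6*(-8) = -48)
(M + K(-107)) + f(142) = (120 - 107) - 48 = 13 - 48 = -35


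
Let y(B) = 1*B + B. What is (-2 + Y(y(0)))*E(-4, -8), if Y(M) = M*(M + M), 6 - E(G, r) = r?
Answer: -28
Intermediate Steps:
y(B) = 2*B (y(B) = B + B = 2*B)
E(G, r) = 6 - r
Y(M) = 2*M**2 (Y(M) = M*(2*M) = 2*M**2)
(-2 + Y(y(0)))*E(-4, -8) = (-2 + 2*(2*0)**2)*(6 - 1*(-8)) = (-2 + 2*0**2)*(6 + 8) = (-2 + 2*0)*14 = (-2 + 0)*14 = -2*14 = -28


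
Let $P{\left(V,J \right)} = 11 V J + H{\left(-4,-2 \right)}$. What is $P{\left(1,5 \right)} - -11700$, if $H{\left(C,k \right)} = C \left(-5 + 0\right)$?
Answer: $11775$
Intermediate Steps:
$H{\left(C,k \right)} = - 5 C$ ($H{\left(C,k \right)} = C \left(-5\right) = - 5 C$)
$P{\left(V,J \right)} = 20 + 11 J V$ ($P{\left(V,J \right)} = 11 V J - -20 = 11 J V + 20 = 20 + 11 J V$)
$P{\left(1,5 \right)} - -11700 = \left(20 + 11 \cdot 5 \cdot 1\right) - -11700 = \left(20 + 55\right) + 11700 = 75 + 11700 = 11775$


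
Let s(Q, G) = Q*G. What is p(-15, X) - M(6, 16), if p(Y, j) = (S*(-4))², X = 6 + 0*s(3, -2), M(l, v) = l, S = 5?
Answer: 394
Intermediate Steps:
s(Q, G) = G*Q
X = 6 (X = 6 + 0*(-2*3) = 6 + 0*(-6) = 6 + 0 = 6)
p(Y, j) = 400 (p(Y, j) = (5*(-4))² = (-20)² = 400)
p(-15, X) - M(6, 16) = 400 - 1*6 = 400 - 6 = 394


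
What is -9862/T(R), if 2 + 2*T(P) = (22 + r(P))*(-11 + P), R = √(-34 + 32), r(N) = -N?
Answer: 19724/251 + 29586*I*√2/2761 ≈ 78.582 + 15.154*I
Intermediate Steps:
R = I*√2 (R = √(-2) = I*√2 ≈ 1.4142*I)
T(P) = -1 + (-11 + P)*(22 - P)/2 (T(P) = -1 + ((22 - P)*(-11 + P))/2 = -1 + ((-11 + P)*(22 - P))/2 = -1 + (-11 + P)*(22 - P)/2)
-9862/T(R) = -9862/(-122 - (I*√2)²/2 + 33*(I*√2)/2) = -9862/(-122 - ½*(-2) + 33*I*√2/2) = -9862/(-122 + 1 + 33*I*√2/2) = -9862/(-121 + 33*I*√2/2)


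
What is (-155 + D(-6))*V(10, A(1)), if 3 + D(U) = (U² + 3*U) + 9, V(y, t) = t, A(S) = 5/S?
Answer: -655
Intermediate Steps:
D(U) = 6 + U² + 3*U (D(U) = -3 + ((U² + 3*U) + 9) = -3 + (9 + U² + 3*U) = 6 + U² + 3*U)
(-155 + D(-6))*V(10, A(1)) = (-155 + (6 + (-6)² + 3*(-6)))*(5/1) = (-155 + (6 + 36 - 18))*(5*1) = (-155 + 24)*5 = -131*5 = -655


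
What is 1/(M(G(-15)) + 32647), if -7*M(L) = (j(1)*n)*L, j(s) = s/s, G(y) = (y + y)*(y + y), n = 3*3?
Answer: 7/220429 ≈ 3.1756e-5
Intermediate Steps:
n = 9
G(y) = 4*y² (G(y) = (2*y)*(2*y) = 4*y²)
j(s) = 1
M(L) = -9*L/7 (M(L) = -1*9*L/7 = -9*L/7)
1/(M(G(-15)) + 32647) = 1/(-36*(-15)²/7 + 32647) = 1/(-36*225/7 + 32647) = 1/(-9/7*900 + 32647) = 1/(-8100/7 + 32647) = 1/(220429/7) = 7/220429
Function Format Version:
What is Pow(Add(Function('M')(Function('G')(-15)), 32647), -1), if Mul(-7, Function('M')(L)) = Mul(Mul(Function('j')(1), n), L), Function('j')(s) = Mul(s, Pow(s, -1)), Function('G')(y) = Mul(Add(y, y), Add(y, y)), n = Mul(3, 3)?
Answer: Rational(7, 220429) ≈ 3.1756e-5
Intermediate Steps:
n = 9
Function('G')(y) = Mul(4, Pow(y, 2)) (Function('G')(y) = Mul(Mul(2, y), Mul(2, y)) = Mul(4, Pow(y, 2)))
Function('j')(s) = 1
Function('M')(L) = Mul(Rational(-9, 7), L) (Function('M')(L) = Mul(Rational(-1, 7), Mul(Mul(1, 9), L)) = Mul(Rational(-1, 7), Mul(9, L)) = Mul(Rational(-9, 7), L))
Pow(Add(Function('M')(Function('G')(-15)), 32647), -1) = Pow(Add(Mul(Rational(-9, 7), Mul(4, Pow(-15, 2))), 32647), -1) = Pow(Add(Mul(Rational(-9, 7), Mul(4, 225)), 32647), -1) = Pow(Add(Mul(Rational(-9, 7), 900), 32647), -1) = Pow(Add(Rational(-8100, 7), 32647), -1) = Pow(Rational(220429, 7), -1) = Rational(7, 220429)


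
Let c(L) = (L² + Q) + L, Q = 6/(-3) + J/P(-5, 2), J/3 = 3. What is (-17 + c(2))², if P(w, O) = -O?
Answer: 1225/4 ≈ 306.25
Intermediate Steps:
J = 9 (J = 3*3 = 9)
Q = -13/2 (Q = 6/(-3) + 9/((-1*2)) = 6*(-⅓) + 9/(-2) = -2 + 9*(-½) = -2 - 9/2 = -13/2 ≈ -6.5000)
c(L) = -13/2 + L + L² (c(L) = (L² - 13/2) + L = (-13/2 + L²) + L = -13/2 + L + L²)
(-17 + c(2))² = (-17 + (-13/2 + 2 + 2²))² = (-17 + (-13/2 + 2 + 4))² = (-17 - ½)² = (-35/2)² = 1225/4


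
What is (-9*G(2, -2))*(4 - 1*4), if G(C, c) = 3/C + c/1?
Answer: 0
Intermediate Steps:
G(C, c) = c + 3/C (G(C, c) = 3/C + c*1 = 3/C + c = c + 3/C)
(-9*G(2, -2))*(4 - 1*4) = (-9*(-2 + 3/2))*(4 - 1*4) = (-9*(-2 + 3*(1/2)))*(4 - 4) = -9*(-2 + 3/2)*0 = -9*(-1/2)*0 = (9/2)*0 = 0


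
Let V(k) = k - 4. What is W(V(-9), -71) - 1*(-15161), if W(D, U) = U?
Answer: 15090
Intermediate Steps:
V(k) = -4 + k
W(V(-9), -71) - 1*(-15161) = -71 - 1*(-15161) = -71 + 15161 = 15090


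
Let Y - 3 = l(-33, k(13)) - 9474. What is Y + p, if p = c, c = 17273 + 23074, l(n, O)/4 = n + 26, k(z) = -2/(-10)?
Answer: 30848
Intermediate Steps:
k(z) = 1/5 (k(z) = -2*(-1/10) = 1/5)
l(n, O) = 104 + 4*n (l(n, O) = 4*(n + 26) = 4*(26 + n) = 104 + 4*n)
c = 40347
Y = -9499 (Y = 3 + ((104 + 4*(-33)) - 9474) = 3 + ((104 - 132) - 9474) = 3 + (-28 - 9474) = 3 - 9502 = -9499)
p = 40347
Y + p = -9499 + 40347 = 30848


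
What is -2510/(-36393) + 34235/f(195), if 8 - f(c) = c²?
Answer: -164355955/197650383 ≈ -0.83155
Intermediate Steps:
f(c) = 8 - c²
-2510/(-36393) + 34235/f(195) = -2510/(-36393) + 34235/(8 - 1*195²) = -2510*(-1/36393) + 34235/(8 - 1*38025) = 2510/36393 + 34235/(8 - 38025) = 2510/36393 + 34235/(-38017) = 2510/36393 + 34235*(-1/38017) = 2510/36393 - 34235/38017 = -164355955/197650383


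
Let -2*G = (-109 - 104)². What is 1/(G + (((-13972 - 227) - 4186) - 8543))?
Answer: -2/99225 ≈ -2.0156e-5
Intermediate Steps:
G = -45369/2 (G = -(-109 - 104)²/2 = -½*(-213)² = -½*45369 = -45369/2 ≈ -22685.)
1/(G + (((-13972 - 227) - 4186) - 8543)) = 1/(-45369/2 + (((-13972 - 227) - 4186) - 8543)) = 1/(-45369/2 + ((-14199 - 4186) - 8543)) = 1/(-45369/2 + (-18385 - 8543)) = 1/(-45369/2 - 26928) = 1/(-99225/2) = -2/99225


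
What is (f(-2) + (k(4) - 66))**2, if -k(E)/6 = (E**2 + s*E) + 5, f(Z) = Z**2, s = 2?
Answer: 55696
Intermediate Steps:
k(E) = -30 - 12*E - 6*E**2 (k(E) = -6*((E**2 + 2*E) + 5) = -6*(5 + E**2 + 2*E) = -30 - 12*E - 6*E**2)
(f(-2) + (k(4) - 66))**2 = ((-2)**2 + ((-30 - 12*4 - 6*4**2) - 66))**2 = (4 + ((-30 - 48 - 6*16) - 66))**2 = (4 + ((-30 - 48 - 96) - 66))**2 = (4 + (-174 - 66))**2 = (4 - 240)**2 = (-236)**2 = 55696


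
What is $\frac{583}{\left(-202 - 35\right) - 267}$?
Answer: $- \frac{583}{504} \approx -1.1567$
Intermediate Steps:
$\frac{583}{\left(-202 - 35\right) - 267} = \frac{583}{-237 - 267} = \frac{583}{-504} = 583 \left(- \frac{1}{504}\right) = - \frac{583}{504}$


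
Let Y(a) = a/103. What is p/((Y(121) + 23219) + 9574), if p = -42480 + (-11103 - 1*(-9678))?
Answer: -904443/675560 ≈ -1.3388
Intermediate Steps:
Y(a) = a/103 (Y(a) = a*(1/103) = a/103)
p = -43905 (p = -42480 + (-11103 + 9678) = -42480 - 1425 = -43905)
p/((Y(121) + 23219) + 9574) = -43905/(((1/103)*121 + 23219) + 9574) = -43905/((121/103 + 23219) + 9574) = -43905/(2391678/103 + 9574) = -43905/3377800/103 = -43905*103/3377800 = -904443/675560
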